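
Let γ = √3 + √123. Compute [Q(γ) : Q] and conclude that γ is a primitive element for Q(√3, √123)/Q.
[Q(γ) : Q] = 4 (equivalently, Q(γ) = Q(√3, √123))

Obviously Q(γ) ⊆ Q(√3, √123), and [Q(√3, √123):Q] = 4 (since 3, 123 are distinct squarefree integers > 1 with 369 not a perfect square). To show equality we compute the minimal polynomial of γ. From γ = √3 + √123: γ^2 = 3 + 2√(369) + 123 = 126 + 2√(369), so γ^2 - 126 = 2√(369); squaring, (γ^2 - 126)^2 = 4·369, i.e. γ^4 - 252γ^2 + 15876 - 1476 = 0, i.e. γ^4 - 252γ^2 + 14400 = 0. So γ is a root of x^4 - 252x^2 + 14400. This polynomial is irreducible over Q: it has no rational root (each ±√3 ± √123 is irrational), and any factorization into two quadratics over Q would force √(369) ∈ Q (pairing opposite roots) or √3, √123 ∈ Q (other pairings), all impossible. Hence [Q(γ):Q] = 4 = [Q(√3, √123):Q], so Q(γ) = Q(√3, √123).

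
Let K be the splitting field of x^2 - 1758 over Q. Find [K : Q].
[K : Q] = 2

f(x) = x^2 - 1758 factors as (x - √1758)(x + √1758). The splitting field is K = Q(√1758). Since 1758 is squarefree and > 1, it is not a perfect square, so x^2 - 1758 is irreducible over Q and [Q(√1758) : Q] = 2. Hence [K : Q] = 2.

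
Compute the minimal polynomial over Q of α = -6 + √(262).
m_α(x) = x^2 + 12x - 226

From α + 6 = √(262), squaring gives (α + 6)^2 = 262, i.e. α^2 + 12α + 36 = 262, so α^2 + 12α - 226 = 0. The discriminant of x^2 + 12x - 226 is (12)^2 - 4·(-226) = 144 + 904 = 1048, and 4·(262) is not a perfect square in Q since 262 is squarefree and ≠ 1. Hence x^2 + 12x - 226 is irreducible over Q and is the minimal polynomial of α.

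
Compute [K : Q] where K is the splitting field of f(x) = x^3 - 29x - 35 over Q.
[K : Q] = 6

By the rational root test, any rational root of the monic integer polynomial f(x) = x^3 - 29x - 35 must be an integer dividing the constant term -35, i.e. one of ±{1, 5, 7, 35}. Evaluating: f(1) = -63, f(-1) = -7, f(5) = -55, f(-5) = -15, f(7) = 105, f(-7) = -175, f(35) = 41825, f(-35) = -41895; none is 0, so f has no rational root and is therefore irreducible over Q (a cubic with no linear factor over a field is irreducible). For an irreducible cubic, the Galois group is A_3 or S_3 according as the discriminant disc(f) = -4a^3 - 27b^2 = -4·(-29)^3 - 27·(-35)^2 = 64481 is or is not a square in Q. Here disc(f) = 64481 is not a perfect square in Q, so the Galois group of f over Q is not contained in A_3 and must be all of S_3. The splitting field has degree |S_3| = 6 over Q, so [K : Q] = 6.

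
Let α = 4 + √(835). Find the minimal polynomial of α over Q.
m_α(x) = x^2 - 8x - 819

From α - 4 = √(835), squaring gives (α - 4)^2 = 835, i.e. α^2 - 8α + 16 = 835, so α^2 - 8α - 819 = 0. The discriminant of x^2 - 8x - 819 is (-8)^2 - 4·(-819) = 64 + 3276 = 3340, and 4·(835) is not a perfect square in Q since 835 is squarefree and ≠ 1. Hence x^2 - 8x - 819 is irreducible over Q and is the minimal polynomial of α.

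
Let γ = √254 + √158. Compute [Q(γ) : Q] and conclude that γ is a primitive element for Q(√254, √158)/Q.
[Q(γ) : Q] = 4 (equivalently, Q(γ) = Q(√254, √158))

Obviously Q(γ) ⊆ Q(√254, √158), and [Q(√254, √158):Q] = 4 (since 254, 158 are distinct squarefree integers > 1 with 40132 not a perfect square). To show equality we compute the minimal polynomial of γ. From γ = √254 + √158: γ^2 = 254 + 2√(40132) + 158 = 412 + 2√(40132), so γ^2 - 412 = 2√(40132); squaring, (γ^2 - 412)^2 = 4·40132, i.e. γ^4 - 824γ^2 + 169744 - 160528 = 0, i.e. γ^4 - 824γ^2 + 9216 = 0. So γ is a root of x^4 - 824x^2 + 9216. This polynomial is irreducible over Q: it has no rational root (each ±√254 ± √158 is irrational), and any factorization into two quadratics over Q would force √(40132) ∈ Q (pairing opposite roots) or √254, √158 ∈ Q (other pairings), all impossible. Hence [Q(γ):Q] = 4 = [Q(√254, √158):Q], so Q(γ) = Q(√254, √158).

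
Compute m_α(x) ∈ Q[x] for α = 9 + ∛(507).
m_α(x) = x^3 - 27x^2 + 243x - 1236

Set β = α - 9 = ∛(507), so β^3 = 507. Then (α - 9)^3 - 507 = 0, i.e. α is a root of g(x) = (x - 9)^3 - 507 = x^3 - 27x^2 + 243x - 1236. Since g(x) = h(x - 9) where h(x) = x^3 - 507, and h is irreducible over Q (because 507 is not a perfect cube, so h has no rational root, and a monic cubic with no rational root is irreducible), g is also irreducible (irreducibility is preserved under the substitution x → x - 9). Hence m_α(x) = x^3 - 27x^2 + 243x - 1236.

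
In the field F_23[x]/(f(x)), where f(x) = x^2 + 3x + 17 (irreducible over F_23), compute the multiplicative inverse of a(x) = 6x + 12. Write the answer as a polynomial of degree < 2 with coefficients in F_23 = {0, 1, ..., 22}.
a(x)^(-1) ≡ 12x + 12 (mod f(x))

Since f is irreducible over F_23, F_23[x]/(f) is a field and a(x) ≠ 0 has an inverse. Apply the extended Euclidean algorithm to f(x) and a(x) in F_23[x]: f(x) = (4x + 4)·a(x) + (15). The last nonzero remainder is the constant 15 = gcd(f, a) in F_23. Back-substituting through the division chain expresses 15 = s(x)·a(x) + t(x)·f(x) with s(x) ≡ 19x + 19 (mod f), so (19x + 19)·a(x) ≡ 15 (mod f). Multiplying by 15^(-1) ≡ 20 in F_23 gives a(x)^(-1) ≡ 20·(19x + 19) ≡ 12x + 12 (mod f). Check: (6x + 12)·(12x + 12) = 3x^2 + 9x + 6 ≡ 1 (mod x^2 + 3x + 17).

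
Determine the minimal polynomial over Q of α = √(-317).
m_α(x) = x^2 + 317

α satisfies α^2 + 317 = 0, so x^2 + 317 annihilates α. Since d = -317 is squarefree and ≠ 1, it is not a perfect square in Q, so x^2 + 317 has no rational root and is therefore irreducible over Q (a degree-2 polynomial over a field is irreducible iff it has no root). Hence m_α(x) = x^2 + 317.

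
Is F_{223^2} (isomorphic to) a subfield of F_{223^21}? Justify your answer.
No: F_{223^2} is not a subfield of F_{223^21}

F_{p^m} embeds in F_{p^n} iff m | n. Here 2 ∤ 21 (since 21 = 10·2 + 1 with remainder 1 ≠ 0), so F_{223^2} is not a subfield of F_{223^21}. Equivalently: if it were, the tower law would give 2 = [F_{223^2}:F_223] dividing [F_{223^21}:F_223] = 21, contradiction.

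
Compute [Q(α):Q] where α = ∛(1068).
[Q(α):Q] = 3

The minimal polynomial of α is x^3 - 1068, irreducible over Q since 1068 is not a perfect cube (so x^3 - 1068 has no rational root). Hence [Q(α):Q] = deg(m_α) = 3.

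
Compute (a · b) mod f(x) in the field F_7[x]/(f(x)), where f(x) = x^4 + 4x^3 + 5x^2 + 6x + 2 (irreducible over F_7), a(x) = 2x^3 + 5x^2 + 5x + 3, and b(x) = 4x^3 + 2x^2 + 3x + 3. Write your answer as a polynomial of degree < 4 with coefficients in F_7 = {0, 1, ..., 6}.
a · b ≡ 5x^2 + 5x + 2 (mod f(x))

Multiply in F_7[x]: a(x)·b(x) = (2x^3 + 5x^2 + 5x + 3)·(4x^3 + 2x^2 + 3x + 3) = x^6 + 3x^5 + x^4 + x^3 + x^2 + 3x + 2. This has degree ≥ 4, so divide by f(x) over F_7: x^6 + 3x^5 + x^4 + x^3 + x^2 + 3x + 2 = (x^2 + 6x)·(x^4 + 4x^3 + 5x^2 + 6x + 2) + (5x^2 + 5x + 2). Hence a·b ≡ 5x^2 + 5x + 2 (mod f). (F_7[x]/(f) is a field with 7^4 = 2401 elements since f is irreducible of degree 4.)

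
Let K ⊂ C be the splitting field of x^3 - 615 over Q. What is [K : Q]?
[K : Q] = 6

The roots of x^3 - 615 are ∛615, ω∛615, ω^2∛615 where ω = e^(2πi/3) is a primitive cube root of unity, so K = Q(∛615, ω). Now [Q(∛615):Q] = 3 (since 615 is not a perfect cube, x^3 - 615 is irreducible) and [Q(ω):Q] = 2. Both 2 and 3 divide [K:Q], and [K:Q] ≤ 3·2 = 6, so [K:Q] = 6. (Equivalently: Q(∛615) ⊂ R but ω ∉ R, so [K : Q(∛615)] = 2.)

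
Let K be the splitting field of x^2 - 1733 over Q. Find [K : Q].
[K : Q] = 2

f(x) = x^2 - 1733 factors as (x - √1733)(x + √1733). The splitting field is K = Q(√1733). Since 1733 is squarefree and > 1, it is not a perfect square, so x^2 - 1733 is irreducible over Q and [Q(√1733) : Q] = 2. Hence [K : Q] = 2.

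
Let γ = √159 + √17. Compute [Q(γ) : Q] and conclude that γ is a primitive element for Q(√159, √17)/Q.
[Q(γ) : Q] = 4 (equivalently, Q(γ) = Q(√159, √17))

Obviously Q(γ) ⊆ Q(√159, √17), and [Q(√159, √17):Q] = 4 (since 159, 17 are distinct squarefree integers > 1 with 2703 not a perfect square). To show equality we compute the minimal polynomial of γ. From γ = √159 + √17: γ^2 = 159 + 2√(2703) + 17 = 176 + 2√(2703), so γ^2 - 176 = 2√(2703); squaring, (γ^2 - 176)^2 = 4·2703, i.e. γ^4 - 352γ^2 + 30976 - 10812 = 0, i.e. γ^4 - 352γ^2 + 20164 = 0. So γ is a root of x^4 - 352x^2 + 20164. This polynomial is irreducible over Q: it has no rational root (each ±√159 ± √17 is irrational), and any factorization into two quadratics over Q would force √(2703) ∈ Q (pairing opposite roots) or √159, √17 ∈ Q (other pairings), all impossible. Hence [Q(γ):Q] = 4 = [Q(√159, √17):Q], so Q(γ) = Q(√159, √17).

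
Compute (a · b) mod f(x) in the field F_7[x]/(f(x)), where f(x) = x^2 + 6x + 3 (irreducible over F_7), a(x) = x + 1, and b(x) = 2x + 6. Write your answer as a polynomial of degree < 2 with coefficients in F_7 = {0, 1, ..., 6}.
a · b ≡ 3x (mod f(x))

Multiply in F_7[x]: a(x)·b(x) = (x + 1)·(2x + 6) = 2x^2 + x + 6. This has degree ≥ 2, so divide by f(x) over F_7: 2x^2 + x + 6 = (2)·(x^2 + 6x + 3) + (3x). Hence a·b ≡ 3x (mod f). (F_7[x]/(f) is a field with 7^2 = 49 elements since f is irreducible of degree 2.)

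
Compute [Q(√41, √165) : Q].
[Q(√41, √165) : Q] = 4

[Q(√41):Q] = 2 (min poly x^2 - 41, irreducible since 41 is squarefree > 1). For the top step, suppose √165 ∈ Q(√41), say √165 = c + d√41 with c, d ∈ Q. Squaring: 165 = c^2 + 41d^2 + 2cd√41. Since √41 ∉ Q this forces 2cd = 0. If d = 0 then √165 = c ∈ Q, contradicting 165 squarefree > 1. If c = 0 then 165 = 41d^2, so 41·165 = (41d)^2 is a perfect square in Q — but 41·165 = 6765 is not a perfect square (since 41 and 165 are distinct squarefree integers). Contradiction. Hence √165 ∉ Q(√41), so x^2 - 165 stays irreducible over Q(√41) and [Q(√41, √165) : Q(√41)] = 2. By the tower law, [Q(√41, √165) : Q] = 2 · 2 = 4.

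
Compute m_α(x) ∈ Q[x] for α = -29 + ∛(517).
m_α(x) = x^3 + 87x^2 + 2523x + 23872

Set β = α + 29 = ∛(517), so β^3 = 517. Then (α + 29)^3 - 517 = 0, i.e. α is a root of g(x) = (x + 29)^3 - 517 = x^3 + 87x^2 + 2523x + 23872. Since g(x) = h(x + 29) where h(x) = x^3 - 517, and h is irreducible over Q (because 517 is not a perfect cube, so h has no rational root, and a monic cubic with no rational root is irreducible), g is also irreducible (irreducibility is preserved under the substitution x → x + 29). Hence m_α(x) = x^3 + 87x^2 + 2523x + 23872.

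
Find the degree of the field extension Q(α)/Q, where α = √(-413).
[Q(α):Q] = 2

[Q(α):Q] equals the degree of the minimal polynomial of α. Here α^2 = -413 and x^2 + 413 is irreducible (d = -413 is squarefree, ≠ 1, hence not a square), so deg(m_α) = 2. Thus [Q(α):Q] = 2.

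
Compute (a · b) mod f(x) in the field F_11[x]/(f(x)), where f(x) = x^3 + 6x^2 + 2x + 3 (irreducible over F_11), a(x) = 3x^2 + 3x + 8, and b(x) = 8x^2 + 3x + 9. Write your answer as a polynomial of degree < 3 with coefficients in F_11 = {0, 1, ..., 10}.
a · b ≡ 3x^2 + 3x + 9 (mod f(x))

Multiply in F_11[x]: a(x)·b(x) = (3x^2 + 3x + 8)·(8x^2 + 3x + 9) = 2x^4 + x^2 + 7x + 6. This has degree ≥ 3, so divide by f(x) over F_11: 2x^4 + x^2 + 7x + 6 = (2x + 10)·(x^3 + 6x^2 + 2x + 3) + (3x^2 + 3x + 9). Hence a·b ≡ 3x^2 + 3x + 9 (mod f). (F_11[x]/(f) is a field with 11^3 = 1331 elements since f is irreducible of degree 3.)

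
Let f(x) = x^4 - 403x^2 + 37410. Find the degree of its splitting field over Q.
[K : Q] = 4

Solving the quadratic in x^2: x^2 = (403 ± √(403^2 - 4·37410))/2 = (403 ± √12769)/2 = (403 ± 113)/2, giving x^2 = 145 or x^2 = 258. So f(x) = (x^2 - 145)(x^2 - 258) and the roots of f are ±√145, ±√258. Hence the splitting field is K = Q(√145, √258). Since 145 and 258 are distinct squarefree integers > 1, their product 37410 is not a perfect square, so √258 ∉ Q(√145). By the tower law [K:Q] = [Q(√145,√258):Q(√145)] · [Q(√145):Q] = 2 · 2 = 4.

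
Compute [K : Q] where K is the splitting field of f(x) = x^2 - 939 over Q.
[K : Q] = 2

f(x) = x^2 - 939 factors as (x - √939)(x + √939). The splitting field is K = Q(√939). Since 939 is squarefree and > 1, it is not a perfect square, so x^2 - 939 is irreducible over Q and [Q(√939) : Q] = 2. Hence [K : Q] = 2.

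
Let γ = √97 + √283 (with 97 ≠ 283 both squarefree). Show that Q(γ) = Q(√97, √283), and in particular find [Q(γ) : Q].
[Q(γ) : Q] = 4 (equivalently, Q(γ) = Q(√97, √283))

Obviously Q(γ) ⊆ Q(√97, √283), and [Q(√97, √283):Q] = 4 (since 97, 283 are distinct squarefree integers > 1 with 27451 not a perfect square). To show equality we compute the minimal polynomial of γ. From γ = √97 + √283: γ^2 = 97 + 2√(27451) + 283 = 380 + 2√(27451), so γ^2 - 380 = 2√(27451); squaring, (γ^2 - 380)^2 = 4·27451, i.e. γ^4 - 760γ^2 + 144400 - 109804 = 0, i.e. γ^4 - 760γ^2 + 34596 = 0. So γ is a root of x^4 - 760x^2 + 34596. This polynomial is irreducible over Q: it has no rational root (each ±√97 ± √283 is irrational), and any factorization into two quadratics over Q would force √(27451) ∈ Q (pairing opposite roots) or √97, √283 ∈ Q (other pairings), all impossible. Hence [Q(γ):Q] = 4 = [Q(√97, √283):Q], so Q(γ) = Q(√97, √283).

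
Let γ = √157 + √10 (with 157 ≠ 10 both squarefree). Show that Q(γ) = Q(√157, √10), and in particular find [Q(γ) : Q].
[Q(γ) : Q] = 4 (equivalently, Q(γ) = Q(√157, √10))

Obviously Q(γ) ⊆ Q(√157, √10), and [Q(√157, √10):Q] = 4 (since 157, 10 are distinct squarefree integers > 1 with 1570 not a perfect square). To show equality we compute the minimal polynomial of γ. From γ = √157 + √10: γ^2 = 157 + 2√(1570) + 10 = 167 + 2√(1570), so γ^2 - 167 = 2√(1570); squaring, (γ^2 - 167)^2 = 4·1570, i.e. γ^4 - 334γ^2 + 27889 - 6280 = 0, i.e. γ^4 - 334γ^2 + 21609 = 0. So γ is a root of x^4 - 334x^2 + 21609. This polynomial is irreducible over Q: it has no rational root (each ±√157 ± √10 is irrational), and any factorization into two quadratics over Q would force √(1570) ∈ Q (pairing opposite roots) or √157, √10 ∈ Q (other pairings), all impossible. Hence [Q(γ):Q] = 4 = [Q(√157, √10):Q], so Q(γ) = Q(√157, √10).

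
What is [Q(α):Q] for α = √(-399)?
[Q(α):Q] = 2

[Q(α):Q] equals the degree of the minimal polynomial of α. Here α^2 = -399 and x^2 + 399 is irreducible (d = -399 is squarefree, ≠ 1, hence not a square), so deg(m_α) = 2. Thus [Q(α):Q] = 2.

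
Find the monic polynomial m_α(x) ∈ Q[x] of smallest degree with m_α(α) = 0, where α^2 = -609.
m_α(x) = x^2 + 609

α satisfies α^2 + 609 = 0, so x^2 + 609 annihilates α. Since d = -609 is squarefree and ≠ 1, it is not a perfect square in Q, so x^2 + 609 has no rational root and is therefore irreducible over Q (a degree-2 polynomial over a field is irreducible iff it has no root). Hence m_α(x) = x^2 + 609.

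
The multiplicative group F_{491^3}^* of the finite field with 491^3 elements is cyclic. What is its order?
|F_{491^3}^*| = 118370770

F_{491^3} has 491^3 = 118370771 elements; its multiplicative group consists of all nonzero elements, so |F_{491^3}^*| = 118370771 - 1 = 118370770. (It is cyclic since any finite subgroup of the multiplicative group of a field is cyclic.)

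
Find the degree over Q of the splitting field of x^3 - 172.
[K : Q] = 6

The roots of x^3 - 172 are ∛172, ω∛172, ω^2∛172 where ω = e^(2πi/3) is a primitive cube root of unity, so K = Q(∛172, ω). Now [Q(∛172):Q] = 3 (since 172 is not a perfect cube, x^3 - 172 is irreducible) and [Q(ω):Q] = 2. Both 2 and 3 divide [K:Q], and [K:Q] ≤ 3·2 = 6, so [K:Q] = 6. (Equivalently: Q(∛172) ⊂ R but ω ∉ R, so [K : Q(∛172)] = 2.)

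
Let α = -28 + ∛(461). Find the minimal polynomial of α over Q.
m_α(x) = x^3 + 84x^2 + 2352x + 21491

Set β = α + 28 = ∛(461), so β^3 = 461. Then (α + 28)^3 - 461 = 0, i.e. α is a root of g(x) = (x + 28)^3 - 461 = x^3 + 84x^2 + 2352x + 21491. Since g(x) = h(x + 28) where h(x) = x^3 - 461, and h is irreducible over Q (because 461 is not a perfect cube, so h has no rational root, and a monic cubic with no rational root is irreducible), g is also irreducible (irreducibility is preserved under the substitution x → x + 28). Hence m_α(x) = x^3 + 84x^2 + 2352x + 21491.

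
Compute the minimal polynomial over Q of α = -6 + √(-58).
m_α(x) = x^2 + 12x + 94

From α + 6 = √(-58), squaring gives (α + 6)^2 = -58, i.e. α^2 + 12α + 36 = -58, so α^2 + 12α + 94 = 0. The discriminant of x^2 + 12x + 94 is (12)^2 - 4·(94) = 144 - 376 = -232, and 4·(-58) is not a perfect square in Q since -58 is squarefree and ≠ 1. Hence x^2 + 12x + 94 is irreducible over Q and is the minimal polynomial of α.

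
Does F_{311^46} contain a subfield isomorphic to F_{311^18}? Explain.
No: F_{311^18} is not a subfield of F_{311^46}

F_{p^m} embeds in F_{p^n} iff m | n. Here 18 ∤ 46 (since 46 = 2·18 + 10 with remainder 10 ≠ 0), so F_{311^18} is not a subfield of F_{311^46}. Equivalently: if it were, the tower law would give 18 = [F_{311^18}:F_311] dividing [F_{311^46}:F_311] = 46, contradiction.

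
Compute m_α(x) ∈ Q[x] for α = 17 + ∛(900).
m_α(x) = x^3 - 51x^2 + 867x - 5813

Set β = α - 17 = ∛(900), so β^3 = 900. Then (α - 17)^3 - 900 = 0, i.e. α is a root of g(x) = (x - 17)^3 - 900 = x^3 - 51x^2 + 867x - 5813. Since g(x) = h(x - 17) where h(x) = x^3 - 900, and h is irreducible over Q (because 900 is not a perfect cube, so h has no rational root, and a monic cubic with no rational root is irreducible), g is also irreducible (irreducibility is preserved under the substitution x → x - 17). Hence m_α(x) = x^3 - 51x^2 + 867x - 5813.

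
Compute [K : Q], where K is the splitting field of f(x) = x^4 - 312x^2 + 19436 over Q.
[K : Q] = 4

Solving the quadratic in x^2: x^2 = (312 ± √(312^2 - 4·19436))/2 = (312 ± √19600)/2 = (312 ± 140)/2, giving x^2 = 86 or x^2 = 226. So f(x) = (x^2 - 86)(x^2 - 226) and the roots of f are ±√86, ±√226. Hence the splitting field is K = Q(√86, √226). Since 86 and 226 are distinct squarefree integers > 1, their product 19436 is not a perfect square, so √226 ∉ Q(√86). By the tower law [K:Q] = [Q(√86,√226):Q(√86)] · [Q(√86):Q] = 2 · 2 = 4.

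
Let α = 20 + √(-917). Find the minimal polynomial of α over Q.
m_α(x) = x^2 - 40x + 1317

From α - 20 = √(-917), squaring gives (α - 20)^2 = -917, i.e. α^2 - 40α + 400 = -917, so α^2 - 40α + 1317 = 0. The discriminant of x^2 - 40x + 1317 is (-40)^2 - 4·(1317) = 1600 - 5268 = -3668, and 4·(-917) is not a perfect square in Q since -917 is squarefree and ≠ 1. Hence x^2 - 40x + 1317 is irreducible over Q and is the minimal polynomial of α.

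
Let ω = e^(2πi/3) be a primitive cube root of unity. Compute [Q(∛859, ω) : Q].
[Q(∛859, ω) : Q] = 6

[Q(∛859):Q] = 3 (min poly x^3 - 859, irreducible since 859 is not a perfect cube). [Q(ω):Q] = 2 (min poly x^2 + x + 1). Since Q(∛859) ⊂ R and ω ∉ R, we have ω ∉ Q(∛859), so x^2 + x + 1 remains irreducible over Q(∛859) and [Q(∛859, ω) : Q(∛859)] = 2. By the tower law, [Q(∛859, ω) : Q] = 3 · 2 = 6. (In fact Q(∛859, ω) is the splitting field of x^3 - 859 over Q.)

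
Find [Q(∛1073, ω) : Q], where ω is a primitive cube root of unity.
[Q(∛1073, ω) : Q] = 6

[Q(∛1073):Q] = 3 (min poly x^3 - 1073, irreducible since 1073 is not a perfect cube). [Q(ω):Q] = 2 (min poly x^2 + x + 1). Since Q(∛1073) ⊂ R and ω ∉ R, we have ω ∉ Q(∛1073), so x^2 + x + 1 remains irreducible over Q(∛1073) and [Q(∛1073, ω) : Q(∛1073)] = 2. By the tower law, [Q(∛1073, ω) : Q] = 3 · 2 = 6. (In fact Q(∛1073, ω) is the splitting field of x^3 - 1073 over Q.)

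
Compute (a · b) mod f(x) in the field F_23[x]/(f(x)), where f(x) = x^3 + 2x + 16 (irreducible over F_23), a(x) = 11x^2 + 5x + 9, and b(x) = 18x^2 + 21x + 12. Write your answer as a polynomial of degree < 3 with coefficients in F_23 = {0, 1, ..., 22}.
a · b ≡ 3x^2 + 4x + 9 (mod f(x))

Multiply in F_23[x]: a(x)·b(x) = (11x^2 + 5x + 9)·(18x^2 + 21x + 12) = 14x^4 + 22x^3 + 8x^2 + 19x + 16. This has degree ≥ 3, so divide by f(x) over F_23: 14x^4 + 22x^3 + 8x^2 + 19x + 16 = (14x + 22)·(x^3 + 2x + 16) + (3x^2 + 4x + 9). Hence a·b ≡ 3x^2 + 4x + 9 (mod f). (F_23[x]/(f) is a field with 23^3 = 12167 elements since f is irreducible of degree 3.)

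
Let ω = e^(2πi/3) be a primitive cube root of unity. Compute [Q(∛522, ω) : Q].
[Q(∛522, ω) : Q] = 6

[Q(∛522):Q] = 3 (min poly x^3 - 522, irreducible since 522 is not a perfect cube). [Q(ω):Q] = 2 (min poly x^2 + x + 1). Since Q(∛522) ⊂ R and ω ∉ R, we have ω ∉ Q(∛522), so x^2 + x + 1 remains irreducible over Q(∛522) and [Q(∛522, ω) : Q(∛522)] = 2. By the tower law, [Q(∛522, ω) : Q] = 3 · 2 = 6. (In fact Q(∛522, ω) is the splitting field of x^3 - 522 over Q.)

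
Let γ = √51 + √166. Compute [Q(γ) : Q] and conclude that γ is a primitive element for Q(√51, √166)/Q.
[Q(γ) : Q] = 4 (equivalently, Q(γ) = Q(√51, √166))

Obviously Q(γ) ⊆ Q(√51, √166), and [Q(√51, √166):Q] = 4 (since 51, 166 are distinct squarefree integers > 1 with 8466 not a perfect square). To show equality we compute the minimal polynomial of γ. From γ = √51 + √166: γ^2 = 51 + 2√(8466) + 166 = 217 + 2√(8466), so γ^2 - 217 = 2√(8466); squaring, (γ^2 - 217)^2 = 4·8466, i.e. γ^4 - 434γ^2 + 47089 - 33864 = 0, i.e. γ^4 - 434γ^2 + 13225 = 0. So γ is a root of x^4 - 434x^2 + 13225. This polynomial is irreducible over Q: it has no rational root (each ±√51 ± √166 is irrational), and any factorization into two quadratics over Q would force √(8466) ∈ Q (pairing opposite roots) or √51, √166 ∈ Q (other pairings), all impossible. Hence [Q(γ):Q] = 4 = [Q(√51, √166):Q], so Q(γ) = Q(√51, √166).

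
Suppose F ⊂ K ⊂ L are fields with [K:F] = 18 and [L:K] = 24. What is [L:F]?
[L:F] = 432

The tower law says that for any tower of field extensions F ⊂ K ⊂ L with finite degrees, [L:F] = [L:K] · [K:F]. Here this gives [L:F] = 24 · 18 = 432.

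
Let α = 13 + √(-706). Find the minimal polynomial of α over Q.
m_α(x) = x^2 - 26x + 875

From α - 13 = √(-706), squaring gives (α - 13)^2 = -706, i.e. α^2 - 26α + 169 = -706, so α^2 - 26α + 875 = 0. The discriminant of x^2 - 26x + 875 is (-26)^2 - 4·(875) = 676 - 3500 = -2824, and 4·(-706) is not a perfect square in Q since -706 is squarefree and ≠ 1. Hence x^2 - 26x + 875 is irreducible over Q and is the minimal polynomial of α.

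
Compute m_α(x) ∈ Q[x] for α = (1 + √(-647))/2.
m_α(x) = x^2 - x + 162

From 2α - 1 = √(-647), squaring gives (2α - 1)^2 = -647, i.e. 4α^2 - 4α + 1 = -647, so α^2 - α + (1 + 647)/4 = 0. Since -647 ≡ 1 (mod 4), (1 + 647)/4 = 162 ∈ Z. The polynomial x^2 - x + 162 has discriminant 1 - 4·(162) = -647, which is not a perfect square in Q (d = -647 is squarefree and ≠ 1), so x^2 - x + 162 is irreducible over Q. It is the minimal polynomial of α.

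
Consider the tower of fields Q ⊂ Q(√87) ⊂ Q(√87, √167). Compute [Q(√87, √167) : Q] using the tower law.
[Q(√87, √167) : Q] = 4

[Q(√87):Q] = 2 (min poly x^2 - 87, irreducible since 87 is squarefree > 1). For the top step, suppose √167 ∈ Q(√87), say √167 = c + d√87 with c, d ∈ Q. Squaring: 167 = c^2 + 87d^2 + 2cd√87. Since √87 ∉ Q this forces 2cd = 0. If d = 0 then √167 = c ∈ Q, contradicting 167 squarefree > 1. If c = 0 then 167 = 87d^2, so 87·167 = (87d)^2 is a perfect square in Q — but 87·167 = 14529 is not a perfect square (since 87 and 167 are distinct squarefree integers). Contradiction. Hence √167 ∉ Q(√87), so x^2 - 167 stays irreducible over Q(√87) and [Q(√87, √167) : Q(√87)] = 2. By the tower law, [Q(√87, √167) : Q] = 2 · 2 = 4.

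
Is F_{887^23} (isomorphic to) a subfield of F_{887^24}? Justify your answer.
No: F_{887^23} is not a subfield of F_{887^24}

F_{p^m} embeds in F_{p^n} iff m | n. Here 23 ∤ 24 (since 24 = 1·23 + 1 with remainder 1 ≠ 0), so F_{887^23} is not a subfield of F_{887^24}. Equivalently: if it were, the tower law would give 23 = [F_{887^23}:F_887] dividing [F_{887^24}:F_887] = 24, contradiction.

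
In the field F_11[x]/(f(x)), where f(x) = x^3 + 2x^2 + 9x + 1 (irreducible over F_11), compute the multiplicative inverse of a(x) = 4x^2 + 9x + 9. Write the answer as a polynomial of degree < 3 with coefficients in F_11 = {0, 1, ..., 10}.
a(x)^(-1) ≡ x^2 + 10 (mod f(x))

Since f is irreducible over F_11, F_11[x]/(f) is a field and a(x) ≠ 0 has an inverse. Apply the extended Euclidean algorithm to f(x) and a(x) in F_11[x]: f(x) = (3x + 2)·a(x) + (8x + 5);  a(x) = (6x + 7)·(8x + 5) + (7). The last nonzero remainder is the constant 7 = gcd(f, a) in F_11. Back-substituting through the division chain expresses 7 = s(x)·a(x) + t(x)·f(x) with s(x) ≡ 7x^2 + 4 (mod f), so (7x^2 + 4)·a(x) ≡ 7 (mod f). Multiplying by 7^(-1) ≡ 8 in F_11 gives a(x)^(-1) ≡ 8·(7x^2 + 4) ≡ x^2 + 10 (mod f). Check: (4x^2 + 9x + 9)·(x^2 + 10) = 4x^4 + 9x^3 + 5x^2 + 2x + 2 ≡ 1 (mod x^3 + 2x^2 + 9x + 1).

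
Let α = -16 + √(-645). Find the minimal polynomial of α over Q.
m_α(x) = x^2 + 32x + 901

From α + 16 = √(-645), squaring gives (α + 16)^2 = -645, i.e. α^2 + 32α + 256 = -645, so α^2 + 32α + 901 = 0. The discriminant of x^2 + 32x + 901 is (32)^2 - 4·(901) = 1024 - 3604 = -2580, and 4·(-645) is not a perfect square in Q since -645 is squarefree and ≠ 1. Hence x^2 + 32x + 901 is irreducible over Q and is the minimal polynomial of α.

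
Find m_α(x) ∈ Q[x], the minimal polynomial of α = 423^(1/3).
m_α(x) = x^3 - 423

α satisfies α^3 = 423, so x^3 - 423 annihilates α. By the rational root test, a rational root p/q (in lowest terms) of x^3 - 423 would satisfy p^3 = 423 q^3, forcing q = 1 and p^3 = 423; but 423 is not a perfect cube, contradiction. A monic cubic over Q with no rational root is irreducible (any nontrivial factorization would include a linear factor). Hence x^3 - 423 is the minimal polynomial of α, and in particular [Q(α):Q] = 3.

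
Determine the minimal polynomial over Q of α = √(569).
m_α(x) = x^2 - 569

α satisfies α^2 - 569 = 0, so x^2 - 569 annihilates α. Since d = 569 is squarefree and ≠ 1, it is not a perfect square in Q, so x^2 - 569 has no rational root and is therefore irreducible over Q (a degree-2 polynomial over a field is irreducible iff it has no root). Hence m_α(x) = x^2 - 569.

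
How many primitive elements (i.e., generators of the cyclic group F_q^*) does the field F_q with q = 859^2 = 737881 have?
There are φ(737880) = 161280 primitive elements

F_q^* is cyclic of order q - 1 = 737880. A cyclic group of order m has exactly φ(m) generators. Here m = 737880 = 2^3 · 3 · 5 · 11 · 13 · 43, so the number of primitive elements is φ(737880) = 161280.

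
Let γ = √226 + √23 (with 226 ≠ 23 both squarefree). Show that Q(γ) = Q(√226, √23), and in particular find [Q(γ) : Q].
[Q(γ) : Q] = 4 (equivalently, Q(γ) = Q(√226, √23))

Obviously Q(γ) ⊆ Q(√226, √23), and [Q(√226, √23):Q] = 4 (since 226, 23 are distinct squarefree integers > 1 with 5198 not a perfect square). To show equality we compute the minimal polynomial of γ. From γ = √226 + √23: γ^2 = 226 + 2√(5198) + 23 = 249 + 2√(5198), so γ^2 - 249 = 2√(5198); squaring, (γ^2 - 249)^2 = 4·5198, i.e. γ^4 - 498γ^2 + 62001 - 20792 = 0, i.e. γ^4 - 498γ^2 + 41209 = 0. So γ is a root of x^4 - 498x^2 + 41209. This polynomial is irreducible over Q: it has no rational root (each ±√226 ± √23 is irrational), and any factorization into two quadratics over Q would force √(5198) ∈ Q (pairing opposite roots) or √226, √23 ∈ Q (other pairings), all impossible. Hence [Q(γ):Q] = 4 = [Q(√226, √23):Q], so Q(γ) = Q(√226, √23).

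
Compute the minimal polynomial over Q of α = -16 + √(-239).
m_α(x) = x^2 + 32x + 495

From α + 16 = √(-239), squaring gives (α + 16)^2 = -239, i.e. α^2 + 32α + 256 = -239, so α^2 + 32α + 495 = 0. The discriminant of x^2 + 32x + 495 is (32)^2 - 4·(495) = 1024 - 1980 = -956, and 4·(-239) is not a perfect square in Q since -239 is squarefree and ≠ 1. Hence x^2 + 32x + 495 is irreducible over Q and is the minimal polynomial of α.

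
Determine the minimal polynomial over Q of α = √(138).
m_α(x) = x^2 - 138

α satisfies α^2 - 138 = 0, so x^2 - 138 annihilates α. Since d = 138 is squarefree and ≠ 1, it is not a perfect square in Q, so x^2 - 138 has no rational root and is therefore irreducible over Q (a degree-2 polynomial over a field is irreducible iff it has no root). Hence m_α(x) = x^2 - 138.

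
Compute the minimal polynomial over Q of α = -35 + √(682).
m_α(x) = x^2 + 70x + 543

From α + 35 = √(682), squaring gives (α + 35)^2 = 682, i.e. α^2 + 70α + 1225 = 682, so α^2 + 70α + 543 = 0. The discriminant of x^2 + 70x + 543 is (70)^2 - 4·(543) = 4900 - 2172 = 2728, and 4·(682) is not a perfect square in Q since 682 is squarefree and ≠ 1. Hence x^2 + 70x + 543 is irreducible over Q and is the minimal polynomial of α.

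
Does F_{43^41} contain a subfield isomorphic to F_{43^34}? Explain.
No: F_{43^34} is not a subfield of F_{43^41}

F_{p^m} embeds in F_{p^n} iff m | n. Here 34 ∤ 41 (since 41 = 1·34 + 7 with remainder 7 ≠ 0), so F_{43^34} is not a subfield of F_{43^41}. Equivalently: if it were, the tower law would give 34 = [F_{43^34}:F_43] dividing [F_{43^41}:F_43] = 41, contradiction.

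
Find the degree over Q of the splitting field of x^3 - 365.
[K : Q] = 6

The roots of x^3 - 365 are ∛365, ω∛365, ω^2∛365 where ω = e^(2πi/3) is a primitive cube root of unity, so K = Q(∛365, ω). Now [Q(∛365):Q] = 3 (since 365 is not a perfect cube, x^3 - 365 is irreducible) and [Q(ω):Q] = 2. Both 2 and 3 divide [K:Q], and [K:Q] ≤ 3·2 = 6, so [K:Q] = 6. (Equivalently: Q(∛365) ⊂ R but ω ∉ R, so [K : Q(∛365)] = 2.)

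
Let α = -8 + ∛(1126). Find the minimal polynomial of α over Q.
m_α(x) = x^3 + 24x^2 + 192x - 614

Set β = α + 8 = ∛(1126), so β^3 = 1126. Then (α + 8)^3 - 1126 = 0, i.e. α is a root of g(x) = (x + 8)^3 - 1126 = x^3 + 24x^2 + 192x - 614. Since g(x) = h(x + 8) where h(x) = x^3 - 1126, and h is irreducible over Q (because 1126 is not a perfect cube, so h has no rational root, and a monic cubic with no rational root is irreducible), g is also irreducible (irreducibility is preserved under the substitution x → x + 8). Hence m_α(x) = x^3 + 24x^2 + 192x - 614.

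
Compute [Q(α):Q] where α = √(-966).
[Q(α):Q] = 2

[Q(α):Q] equals the degree of the minimal polynomial of α. Here α^2 = -966 and x^2 + 966 is irreducible (d = -966 is squarefree, ≠ 1, hence not a square), so deg(m_α) = 2. Thus [Q(α):Q] = 2.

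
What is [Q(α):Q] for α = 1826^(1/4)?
[Q(α):Q] = 4

α is a root of x^4 - 1826. By Eisenstein's criterion at the prime p = 2 (which divides the constant term 1826 but p^2 = 4 does not, since 1826 is squarefree), x^4 - 1826 is irreducible over Q. Hence [Q(α):Q] = 4.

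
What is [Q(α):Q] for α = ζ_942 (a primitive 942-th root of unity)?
[Q(α):Q] = 312

The minimal polynomial of ζ_942 over Q is the 942-th cyclotomic polynomial Φ_942(x), which is irreducible over Q and has degree φ(942) = 312. Hence [Q(α):Q] = φ(942) = 312.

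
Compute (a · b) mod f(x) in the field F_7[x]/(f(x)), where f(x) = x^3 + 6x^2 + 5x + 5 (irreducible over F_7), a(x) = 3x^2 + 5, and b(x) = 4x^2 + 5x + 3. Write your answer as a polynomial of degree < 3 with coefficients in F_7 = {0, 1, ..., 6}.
a · b ≡ 3x^2 + 5x + 6 (mod f(x))

Multiply in F_7[x]: a(x)·b(x) = (3x^2 + 5)·(4x^2 + 5x + 3) = 5x^4 + x^3 + x^2 + 4x + 1. This has degree ≥ 3, so divide by f(x) over F_7: 5x^4 + x^3 + x^2 + 4x + 1 = (5x + 6)·(x^3 + 6x^2 + 5x + 5) + (3x^2 + 5x + 6). Hence a·b ≡ 3x^2 + 5x + 6 (mod f). (F_7[x]/(f) is a field with 7^3 = 343 elements since f is irreducible of degree 3.)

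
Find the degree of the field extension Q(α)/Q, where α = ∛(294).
[Q(α):Q] = 3

The minimal polynomial of α is x^3 - 294, irreducible over Q since 294 is not a perfect cube (so x^3 - 294 has no rational root). Hence [Q(α):Q] = deg(m_α) = 3.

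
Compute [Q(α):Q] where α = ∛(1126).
[Q(α):Q] = 3

The minimal polynomial of α is x^3 - 1126, irreducible over Q since 1126 is not a perfect cube (so x^3 - 1126 has no rational root). Hence [Q(α):Q] = deg(m_α) = 3.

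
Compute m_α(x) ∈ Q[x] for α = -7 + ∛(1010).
m_α(x) = x^3 + 21x^2 + 147x - 667

Set β = α + 7 = ∛(1010), so β^3 = 1010. Then (α + 7)^3 - 1010 = 0, i.e. α is a root of g(x) = (x + 7)^3 - 1010 = x^3 + 21x^2 + 147x - 667. Since g(x) = h(x + 7) where h(x) = x^3 - 1010, and h is irreducible over Q (because 1010 is not a perfect cube, so h has no rational root, and a monic cubic with no rational root is irreducible), g is also irreducible (irreducibility is preserved under the substitution x → x + 7). Hence m_α(x) = x^3 + 21x^2 + 147x - 667.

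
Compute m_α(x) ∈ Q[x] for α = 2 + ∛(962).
m_α(x) = x^3 - 6x^2 + 12x - 970

Set β = α - 2 = ∛(962), so β^3 = 962. Then (α - 2)^3 - 962 = 0, i.e. α is a root of g(x) = (x - 2)^3 - 962 = x^3 - 6x^2 + 12x - 970. Since g(x) = h(x - 2) where h(x) = x^3 - 962, and h is irreducible over Q (because 962 is not a perfect cube, so h has no rational root, and a monic cubic with no rational root is irreducible), g is also irreducible (irreducibility is preserved under the substitution x → x - 2). Hence m_α(x) = x^3 - 6x^2 + 12x - 970.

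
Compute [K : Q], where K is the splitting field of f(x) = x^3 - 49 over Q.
[K : Q] = 6

The roots of x^3 - 49 are ∛49, ω∛49, ω^2∛49 where ω = e^(2πi/3) is a primitive cube root of unity, so K = Q(∛49, ω). Now [Q(∛49):Q] = 3 (since 49 is not a perfect cube, x^3 - 49 is irreducible) and [Q(ω):Q] = 2. Both 2 and 3 divide [K:Q], and [K:Q] ≤ 3·2 = 6, so [K:Q] = 6. (Equivalently: Q(∛49) ⊂ R but ω ∉ R, so [K : Q(∛49)] = 2.)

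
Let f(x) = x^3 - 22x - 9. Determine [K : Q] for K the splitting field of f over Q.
[K : Q] = 6

By the rational root test, any rational root of the monic integer polynomial f(x) = x^3 - 22x - 9 must be an integer dividing the constant term -9, i.e. one of ±{1, 3, 9}. Evaluating: f(1) = -30, f(-1) = 12, f(3) = -48, f(-3) = 30, f(9) = 522, f(-9) = -540; none is 0, so f has no rational root and is therefore irreducible over Q (a cubic with no linear factor over a field is irreducible). For an irreducible cubic, the Galois group is A_3 or S_3 according as the discriminant disc(f) = -4a^3 - 27b^2 = -4·(-22)^3 - 27·(-9)^2 = 40405 is or is not a square in Q. Here disc(f) = 40405 is not a perfect square in Q, so the Galois group of f over Q is not contained in A_3 and must be all of S_3. The splitting field has degree |S_3| = 6 over Q, so [K : Q] = 6.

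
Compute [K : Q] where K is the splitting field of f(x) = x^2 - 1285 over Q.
[K : Q] = 2

f(x) = x^2 - 1285 factors as (x - √1285)(x + √1285). The splitting field is K = Q(√1285). Since 1285 is squarefree and > 1, it is not a perfect square, so x^2 - 1285 is irreducible over Q and [Q(√1285) : Q] = 2. Hence [K : Q] = 2.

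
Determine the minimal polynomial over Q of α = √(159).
m_α(x) = x^2 - 159

α satisfies α^2 - 159 = 0, so x^2 - 159 annihilates α. Since d = 159 is squarefree and ≠ 1, it is not a perfect square in Q, so x^2 - 159 has no rational root and is therefore irreducible over Q (a degree-2 polynomial over a field is irreducible iff it has no root). Hence m_α(x) = x^2 - 159.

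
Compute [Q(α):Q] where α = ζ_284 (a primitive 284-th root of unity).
[Q(α):Q] = 140

The minimal polynomial of ζ_284 over Q is the 284-th cyclotomic polynomial Φ_284(x), which is irreducible over Q and has degree φ(284) = 140. Hence [Q(α):Q] = φ(284) = 140.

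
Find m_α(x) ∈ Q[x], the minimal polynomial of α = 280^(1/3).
m_α(x) = x^3 - 280

α satisfies α^3 = 280, so x^3 - 280 annihilates α. By the rational root test, a rational root p/q (in lowest terms) of x^3 - 280 would satisfy p^3 = 280 q^3, forcing q = 1 and p^3 = 280; but 280 is not a perfect cube, contradiction. A monic cubic over Q with no rational root is irreducible (any nontrivial factorization would include a linear factor). Hence x^3 - 280 is the minimal polynomial of α, and in particular [Q(α):Q] = 3.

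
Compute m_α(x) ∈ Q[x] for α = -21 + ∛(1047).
m_α(x) = x^3 + 63x^2 + 1323x + 8214

Set β = α + 21 = ∛(1047), so β^3 = 1047. Then (α + 21)^3 - 1047 = 0, i.e. α is a root of g(x) = (x + 21)^3 - 1047 = x^3 + 63x^2 + 1323x + 8214. Since g(x) = h(x + 21) where h(x) = x^3 - 1047, and h is irreducible over Q (because 1047 is not a perfect cube, so h has no rational root, and a monic cubic with no rational root is irreducible), g is also irreducible (irreducibility is preserved under the substitution x → x + 21). Hence m_α(x) = x^3 + 63x^2 + 1323x + 8214.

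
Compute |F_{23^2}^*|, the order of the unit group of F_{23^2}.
|F_{23^2}^*| = 528

F_{23^2} has 23^2 = 529 elements; its multiplicative group consists of all nonzero elements, so |F_{23^2}^*| = 529 - 1 = 528. (It is cyclic since any finite subgroup of the multiplicative group of a field is cyclic.)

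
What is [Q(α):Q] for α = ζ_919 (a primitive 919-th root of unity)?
[Q(α):Q] = 918

The minimal polynomial of ζ_919 over Q is the 919-th cyclotomic polynomial Φ_919(x), which is irreducible over Q and has degree φ(919) = 918. Hence [Q(α):Q] = φ(919) = 918.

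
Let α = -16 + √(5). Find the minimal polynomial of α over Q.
m_α(x) = x^2 + 32x + 251

From α + 16 = √(5), squaring gives (α + 16)^2 = 5, i.e. α^2 + 32α + 256 = 5, so α^2 + 32α + 251 = 0. The discriminant of x^2 + 32x + 251 is (32)^2 - 4·(251) = 1024 - 1004 = 20, and 4·(5) is not a perfect square in Q since 5 is squarefree and ≠ 1. Hence x^2 + 32x + 251 is irreducible over Q and is the minimal polynomial of α.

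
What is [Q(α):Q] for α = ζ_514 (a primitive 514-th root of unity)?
[Q(α):Q] = 256

The minimal polynomial of ζ_514 over Q is the 514-th cyclotomic polynomial Φ_514(x), which is irreducible over Q and has degree φ(514) = 256. Hence [Q(α):Q] = φ(514) = 256.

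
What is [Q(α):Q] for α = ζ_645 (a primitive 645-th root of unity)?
[Q(α):Q] = 336

The minimal polynomial of ζ_645 over Q is the 645-th cyclotomic polynomial Φ_645(x), which is irreducible over Q and has degree φ(645) = 336. Hence [Q(α):Q] = φ(645) = 336.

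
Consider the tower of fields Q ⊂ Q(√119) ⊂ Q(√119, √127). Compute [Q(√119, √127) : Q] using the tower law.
[Q(√119, √127) : Q] = 4

[Q(√119):Q] = 2 (min poly x^2 - 119, irreducible since 119 is squarefree > 1). For the top step, suppose √127 ∈ Q(√119), say √127 = c + d√119 with c, d ∈ Q. Squaring: 127 = c^2 + 119d^2 + 2cd√119. Since √119 ∉ Q this forces 2cd = 0. If d = 0 then √127 = c ∈ Q, contradicting 127 squarefree > 1. If c = 0 then 127 = 119d^2, so 119·127 = (119d)^2 is a perfect square in Q — but 119·127 = 15113 is not a perfect square (since 119 and 127 are distinct squarefree integers). Contradiction. Hence √127 ∉ Q(√119), so x^2 - 127 stays irreducible over Q(√119) and [Q(√119, √127) : Q(√119)] = 2. By the tower law, [Q(√119, √127) : Q] = 2 · 2 = 4.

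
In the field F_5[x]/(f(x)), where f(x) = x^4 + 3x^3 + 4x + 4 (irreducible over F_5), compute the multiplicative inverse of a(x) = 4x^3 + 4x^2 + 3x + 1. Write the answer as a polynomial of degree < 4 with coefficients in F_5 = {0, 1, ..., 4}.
a(x)^(-1) ≡ 2x^3 + 3x^2 + 2x + 3 (mod f(x))

Since f is irreducible over F_5, F_5[x]/(f) is a field and a(x) ≠ 0 has an inverse. Apply the extended Euclidean algorithm to f(x) and a(x) in F_5[x]: f(x) = (4x + 3)·a(x) + (x^2 + x + 1);  a(x) = (4x)·(x^2 + x + 1) + (4x + 1);  (x^2 + x + 1) = (4x + 3)·(4x + 1) + (3). The last nonzero remainder is the constant 3 = gcd(f, a) in F_5. Back-substituting through the division chain expresses 3 = s(x)·a(x) + t(x)·f(x) with s(x) ≡ x^3 + 4x^2 + x + 4 (mod f), so (x^3 + 4x^2 + x + 4)·a(x) ≡ 3 (mod f). Multiplying by 3^(-1) ≡ 2 in F_5 gives a(x)^(-1) ≡ 2·(x^3 + 4x^2 + x + 4) ≡ 2x^3 + 3x^2 + 2x + 3 (mod f). Check: (4x^3 + 4x^2 + 3x + 1)·(2x^3 + 3x^2 + 2x + 3) = 3x^6 + x^4 + x^3 + x^2 + x + 3 ≡ 1 (mod x^4 + 3x^3 + 4x + 4).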